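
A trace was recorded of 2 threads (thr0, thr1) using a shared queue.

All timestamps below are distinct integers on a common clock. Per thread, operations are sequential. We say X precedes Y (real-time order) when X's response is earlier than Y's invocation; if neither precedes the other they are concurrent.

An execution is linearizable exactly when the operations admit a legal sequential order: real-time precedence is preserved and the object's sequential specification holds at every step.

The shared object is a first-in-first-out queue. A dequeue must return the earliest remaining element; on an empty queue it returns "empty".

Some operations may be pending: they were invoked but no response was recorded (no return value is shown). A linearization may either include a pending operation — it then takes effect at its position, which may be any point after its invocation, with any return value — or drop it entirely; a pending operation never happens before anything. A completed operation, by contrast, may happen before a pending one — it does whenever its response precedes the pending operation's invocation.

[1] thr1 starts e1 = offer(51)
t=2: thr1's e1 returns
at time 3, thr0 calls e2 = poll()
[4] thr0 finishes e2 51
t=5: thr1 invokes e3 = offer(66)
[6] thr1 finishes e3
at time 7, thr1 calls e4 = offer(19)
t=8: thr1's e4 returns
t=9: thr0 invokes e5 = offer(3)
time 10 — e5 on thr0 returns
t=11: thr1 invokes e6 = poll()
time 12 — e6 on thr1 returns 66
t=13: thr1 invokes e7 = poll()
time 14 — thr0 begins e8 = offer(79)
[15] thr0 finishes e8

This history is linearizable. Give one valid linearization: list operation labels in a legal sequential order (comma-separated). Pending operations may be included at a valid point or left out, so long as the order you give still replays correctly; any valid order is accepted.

after step 1 (e1 offer(51)): queue <51>
after step 2 (e2 poll() → 51): queue <>
after step 3 (e3 offer(66)): queue <66>
after step 4 (e4 offer(19)): queue <66,19>
after step 5 (e5 offer(3)): queue <66,19,3>
after step 6 (e6 poll() → 66): queue <19,3>
after step 7 (e7 poll() (pending, included)): queue <3>
after step 8 (e8 offer(79)): queue <3,79>

e1, e2, e3, e4, e5, e6, e7, e8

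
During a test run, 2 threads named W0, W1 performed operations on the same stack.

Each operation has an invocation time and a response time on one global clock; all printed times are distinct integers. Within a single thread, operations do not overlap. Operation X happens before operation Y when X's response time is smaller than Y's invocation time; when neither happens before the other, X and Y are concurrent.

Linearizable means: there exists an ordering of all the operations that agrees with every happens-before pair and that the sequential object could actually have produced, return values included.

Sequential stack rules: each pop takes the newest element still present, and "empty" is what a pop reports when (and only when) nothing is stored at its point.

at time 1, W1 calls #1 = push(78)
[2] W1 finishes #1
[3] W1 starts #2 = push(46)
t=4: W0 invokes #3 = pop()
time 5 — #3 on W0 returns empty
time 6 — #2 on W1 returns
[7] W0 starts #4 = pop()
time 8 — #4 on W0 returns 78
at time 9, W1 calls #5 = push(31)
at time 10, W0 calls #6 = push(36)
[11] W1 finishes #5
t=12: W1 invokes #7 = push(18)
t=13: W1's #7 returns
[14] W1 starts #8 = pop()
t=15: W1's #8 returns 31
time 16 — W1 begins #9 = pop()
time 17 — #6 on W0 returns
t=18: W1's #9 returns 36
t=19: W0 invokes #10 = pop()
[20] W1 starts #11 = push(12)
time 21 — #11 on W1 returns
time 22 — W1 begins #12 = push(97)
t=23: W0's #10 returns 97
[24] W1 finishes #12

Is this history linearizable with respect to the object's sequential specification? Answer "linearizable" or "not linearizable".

already the first 5 events (up to #3's response at time 5) admit no linearization; the first 4 still do
the sole real-time-consistent order of 2 completed operations fails the stack replay
completion choices over the 1 pending operation (#2) were checked; none helps
take #1, #3 (pending dropped): step 2 already fails, because #3 pop() → empty cannot occur there

not linearizable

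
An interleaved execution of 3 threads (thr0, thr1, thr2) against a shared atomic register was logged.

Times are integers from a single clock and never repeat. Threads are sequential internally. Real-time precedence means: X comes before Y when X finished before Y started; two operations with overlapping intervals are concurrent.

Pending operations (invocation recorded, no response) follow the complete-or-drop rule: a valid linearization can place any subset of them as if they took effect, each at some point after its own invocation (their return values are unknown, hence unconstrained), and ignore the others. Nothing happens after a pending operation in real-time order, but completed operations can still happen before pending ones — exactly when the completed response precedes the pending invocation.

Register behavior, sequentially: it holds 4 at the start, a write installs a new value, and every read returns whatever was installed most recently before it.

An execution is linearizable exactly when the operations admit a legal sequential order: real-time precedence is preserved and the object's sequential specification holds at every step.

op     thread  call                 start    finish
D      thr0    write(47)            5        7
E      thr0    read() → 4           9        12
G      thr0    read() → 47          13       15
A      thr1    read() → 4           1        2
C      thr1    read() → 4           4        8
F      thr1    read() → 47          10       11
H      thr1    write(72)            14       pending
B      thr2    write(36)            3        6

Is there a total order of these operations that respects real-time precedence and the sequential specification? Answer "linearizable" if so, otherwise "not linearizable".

not linearizable

prefix check: 1..11 passes, 1..12 fails once E's time-12 response joins
6 completed operations, 12 real-time-consistent orders — every atomic register replay fails
e.g. A, B, C, D, E, F: illegal at step 3, since C read() → 4 cannot apply there
e.g. A, B, C, D, F, E: illegal at step 3, since C read() → 4 cannot apply there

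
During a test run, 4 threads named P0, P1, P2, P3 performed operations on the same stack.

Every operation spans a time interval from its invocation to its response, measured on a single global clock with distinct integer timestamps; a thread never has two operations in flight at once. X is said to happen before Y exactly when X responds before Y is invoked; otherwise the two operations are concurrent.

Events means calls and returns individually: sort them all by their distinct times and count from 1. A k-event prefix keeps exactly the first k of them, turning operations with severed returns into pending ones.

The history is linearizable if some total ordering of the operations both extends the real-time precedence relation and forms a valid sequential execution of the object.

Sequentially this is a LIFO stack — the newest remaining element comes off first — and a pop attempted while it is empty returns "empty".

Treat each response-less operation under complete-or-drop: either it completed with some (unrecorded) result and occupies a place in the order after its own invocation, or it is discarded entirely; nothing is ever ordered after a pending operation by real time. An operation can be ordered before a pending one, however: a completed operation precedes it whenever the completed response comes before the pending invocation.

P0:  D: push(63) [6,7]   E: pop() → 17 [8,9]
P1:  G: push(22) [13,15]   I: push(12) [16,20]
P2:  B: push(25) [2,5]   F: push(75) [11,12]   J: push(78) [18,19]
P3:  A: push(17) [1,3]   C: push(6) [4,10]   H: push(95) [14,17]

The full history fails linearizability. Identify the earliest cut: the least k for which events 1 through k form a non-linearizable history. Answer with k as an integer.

events 1..8 are linearizable; a witness order is A, B, C, D:
step 1: A push(17) — stack <17>
step 2: B push(25) — stack <17,25>
step 3: C push(6) (pending, included) — stack <17,25,6>
step 4: D push(63) — stack <17,25,6,63>
adding event 9 (E responds at 9) leaves no legal real-time order
no escape via the 1 pending operation (C): every completion choice fails
sample order A, B, D, E (pending dropped) stalls at step 4 — E pop() → 17 has no legal effect
sample order B, A, D, E (pending dropped) stalls at step 4 — E pop() → 17 has no legal effect

9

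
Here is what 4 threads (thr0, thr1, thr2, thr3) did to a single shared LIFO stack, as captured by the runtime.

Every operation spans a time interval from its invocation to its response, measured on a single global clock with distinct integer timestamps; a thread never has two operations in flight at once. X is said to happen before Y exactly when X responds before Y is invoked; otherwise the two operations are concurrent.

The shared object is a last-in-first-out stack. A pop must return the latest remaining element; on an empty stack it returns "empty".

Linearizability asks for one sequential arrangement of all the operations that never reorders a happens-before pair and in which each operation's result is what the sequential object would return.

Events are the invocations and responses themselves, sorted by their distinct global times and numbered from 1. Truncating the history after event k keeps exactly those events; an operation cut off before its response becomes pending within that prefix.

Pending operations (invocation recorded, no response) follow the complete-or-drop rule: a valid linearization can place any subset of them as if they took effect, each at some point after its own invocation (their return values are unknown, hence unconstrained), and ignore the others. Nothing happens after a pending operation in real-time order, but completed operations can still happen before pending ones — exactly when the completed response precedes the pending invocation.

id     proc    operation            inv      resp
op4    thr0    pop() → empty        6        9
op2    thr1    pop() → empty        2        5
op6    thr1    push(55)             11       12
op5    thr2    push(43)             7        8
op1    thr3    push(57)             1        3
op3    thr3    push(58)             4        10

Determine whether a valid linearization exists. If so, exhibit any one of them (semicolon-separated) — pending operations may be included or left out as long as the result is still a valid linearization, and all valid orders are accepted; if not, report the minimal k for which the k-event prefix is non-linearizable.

cut after 8 events: linearizable; cut after 9 events (op4 responds, time 9): not linearizable
4 completed operations, 4 real-time-consistent orders — every LIFO stack replay fails
no completion choice of the 1 pending operation (op3) rescues it — every subset was tried
take op1, op2, op4, op5 (pending dropped): step 2 already fails, because op2 pop() → empty cannot occur there
take op1, op2, op5, op4 (pending dropped): step 2 already fails, because op2 pop() → empty cannot occur there

not linearizable — minimal violating prefix: 9 events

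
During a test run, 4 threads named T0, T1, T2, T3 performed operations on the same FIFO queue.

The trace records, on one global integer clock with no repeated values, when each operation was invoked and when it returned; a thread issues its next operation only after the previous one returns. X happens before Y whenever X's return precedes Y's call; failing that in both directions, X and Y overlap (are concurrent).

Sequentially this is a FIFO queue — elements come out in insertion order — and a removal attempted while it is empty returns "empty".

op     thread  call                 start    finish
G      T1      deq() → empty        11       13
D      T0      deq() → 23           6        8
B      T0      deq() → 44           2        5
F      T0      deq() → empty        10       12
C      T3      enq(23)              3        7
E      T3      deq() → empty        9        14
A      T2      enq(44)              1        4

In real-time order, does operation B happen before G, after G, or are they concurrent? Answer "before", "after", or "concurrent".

before

B spans [2,5], G spans [11,13]
resp(B)=5 < inv(G)=11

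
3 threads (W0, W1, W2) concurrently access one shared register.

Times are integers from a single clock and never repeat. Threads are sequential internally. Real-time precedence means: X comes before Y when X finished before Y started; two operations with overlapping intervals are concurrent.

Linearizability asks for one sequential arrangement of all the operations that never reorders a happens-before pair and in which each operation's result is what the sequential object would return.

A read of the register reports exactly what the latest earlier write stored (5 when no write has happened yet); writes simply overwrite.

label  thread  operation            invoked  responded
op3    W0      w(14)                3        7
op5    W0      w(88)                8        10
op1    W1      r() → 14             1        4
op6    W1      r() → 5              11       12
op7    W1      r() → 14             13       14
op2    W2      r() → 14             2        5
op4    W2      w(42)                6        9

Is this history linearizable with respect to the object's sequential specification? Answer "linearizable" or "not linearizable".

events 1..11 are fine; event 12 — the response of op6 at time 12 — makes the prefix non-linearizable
all 14 real-time-respecting orders fail — 6 completed register operations, no legal replay
take op1, op2, op3, op4, op5, op6: step 1 already fails, because op1 r() → 14 cannot occur there
take op1, op2, op3, op5, op4, op6: step 1 already fails, because op1 r() → 14 cannot occur there

not linearizable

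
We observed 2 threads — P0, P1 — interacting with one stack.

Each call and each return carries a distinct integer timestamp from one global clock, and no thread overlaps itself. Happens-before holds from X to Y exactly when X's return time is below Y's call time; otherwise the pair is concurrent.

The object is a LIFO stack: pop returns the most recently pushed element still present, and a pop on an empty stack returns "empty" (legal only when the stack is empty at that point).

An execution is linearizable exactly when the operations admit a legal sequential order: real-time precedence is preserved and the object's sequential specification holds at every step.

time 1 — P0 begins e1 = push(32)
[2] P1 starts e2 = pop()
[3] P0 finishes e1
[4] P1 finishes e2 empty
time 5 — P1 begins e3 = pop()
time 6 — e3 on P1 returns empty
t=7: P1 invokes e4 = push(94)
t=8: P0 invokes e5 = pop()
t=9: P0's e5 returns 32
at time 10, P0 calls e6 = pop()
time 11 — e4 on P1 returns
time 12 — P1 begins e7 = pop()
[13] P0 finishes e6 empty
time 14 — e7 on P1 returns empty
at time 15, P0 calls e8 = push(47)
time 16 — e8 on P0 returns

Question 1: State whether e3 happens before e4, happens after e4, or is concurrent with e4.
before

e3 spans [5,6], e4 spans [7,11]
resp(e3)=6 < inv(e4)=7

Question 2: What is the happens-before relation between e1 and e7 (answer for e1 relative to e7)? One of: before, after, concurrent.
before

e1 spans [1,3], e7 spans [12,14]
resp(e1)=3 < inv(e7)=12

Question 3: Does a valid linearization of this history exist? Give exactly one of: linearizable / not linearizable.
not linearizable

prefix check: 1..5 passes, 1..6 fails once e3's time-6 response joins
2 orders of the 3 completed stack ops respect real time; none is legal
sample order e1, e2, e3 stalls at step 2 — e2 pop() → empty has no legal effect
sample order e2, e1, e3 stalls at step 3 — e3 pop() → empty has no legal effect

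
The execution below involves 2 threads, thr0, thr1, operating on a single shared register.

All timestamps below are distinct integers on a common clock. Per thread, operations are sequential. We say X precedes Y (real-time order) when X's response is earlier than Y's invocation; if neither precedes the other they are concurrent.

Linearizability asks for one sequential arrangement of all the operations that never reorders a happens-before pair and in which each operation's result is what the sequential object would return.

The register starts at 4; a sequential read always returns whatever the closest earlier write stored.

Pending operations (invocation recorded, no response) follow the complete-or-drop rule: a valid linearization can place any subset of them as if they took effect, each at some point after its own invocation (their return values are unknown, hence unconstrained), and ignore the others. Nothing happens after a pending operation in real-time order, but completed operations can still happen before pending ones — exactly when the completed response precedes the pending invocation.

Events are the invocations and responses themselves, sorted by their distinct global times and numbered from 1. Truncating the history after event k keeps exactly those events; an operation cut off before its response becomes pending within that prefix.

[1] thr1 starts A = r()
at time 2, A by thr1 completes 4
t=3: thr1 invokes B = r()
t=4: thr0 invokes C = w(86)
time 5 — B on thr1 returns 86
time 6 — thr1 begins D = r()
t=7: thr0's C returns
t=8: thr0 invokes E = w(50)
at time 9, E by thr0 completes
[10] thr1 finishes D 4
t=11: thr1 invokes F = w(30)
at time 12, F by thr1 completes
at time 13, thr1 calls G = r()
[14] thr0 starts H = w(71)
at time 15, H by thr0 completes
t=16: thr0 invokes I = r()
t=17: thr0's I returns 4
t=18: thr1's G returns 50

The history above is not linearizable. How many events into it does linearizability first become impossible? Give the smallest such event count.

events 1..9 are linearizable; a witness order is A, C, B, D, E:
step 1: A r() → 4 — value 4
step 2: C w(86) — value 86
step 3: B r() → 86 — value 86
step 4: D r() (pending, included) — value 86
step 5: E w(50) — value 50
adding event 10 (D responds at 10) leaves no legal real-time order
take A, B, C, D, E: step 2 already fails, because B r() → 86 cannot occur there
take A, B, C, E, D: step 2 already fails, because B r() → 86 cannot occur there

10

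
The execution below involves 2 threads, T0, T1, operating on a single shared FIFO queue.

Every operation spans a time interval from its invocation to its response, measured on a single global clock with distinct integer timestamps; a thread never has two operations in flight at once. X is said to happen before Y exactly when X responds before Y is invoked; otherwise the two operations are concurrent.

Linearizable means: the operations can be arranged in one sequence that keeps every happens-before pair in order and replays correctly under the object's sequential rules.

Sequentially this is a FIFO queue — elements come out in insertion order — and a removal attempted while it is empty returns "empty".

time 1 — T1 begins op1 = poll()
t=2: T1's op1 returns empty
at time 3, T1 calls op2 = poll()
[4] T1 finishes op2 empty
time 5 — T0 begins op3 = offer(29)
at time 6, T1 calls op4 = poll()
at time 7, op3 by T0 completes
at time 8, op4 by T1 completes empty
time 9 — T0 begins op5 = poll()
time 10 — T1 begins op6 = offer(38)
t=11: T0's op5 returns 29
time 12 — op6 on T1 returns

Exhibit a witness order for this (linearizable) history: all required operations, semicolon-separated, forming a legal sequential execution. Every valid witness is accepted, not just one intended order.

1. op1 poll() → empty, leaving queue <>
2. op2 poll() → empty, leaving queue <>
3. op4 poll() → empty, leaving queue <>
4. op3 offer(29), leaving queue <29>
5. op5 poll() → 29, leaving queue <>
6. op6 offer(38), leaving queue <38>

op1; op2; op4; op3; op5; op6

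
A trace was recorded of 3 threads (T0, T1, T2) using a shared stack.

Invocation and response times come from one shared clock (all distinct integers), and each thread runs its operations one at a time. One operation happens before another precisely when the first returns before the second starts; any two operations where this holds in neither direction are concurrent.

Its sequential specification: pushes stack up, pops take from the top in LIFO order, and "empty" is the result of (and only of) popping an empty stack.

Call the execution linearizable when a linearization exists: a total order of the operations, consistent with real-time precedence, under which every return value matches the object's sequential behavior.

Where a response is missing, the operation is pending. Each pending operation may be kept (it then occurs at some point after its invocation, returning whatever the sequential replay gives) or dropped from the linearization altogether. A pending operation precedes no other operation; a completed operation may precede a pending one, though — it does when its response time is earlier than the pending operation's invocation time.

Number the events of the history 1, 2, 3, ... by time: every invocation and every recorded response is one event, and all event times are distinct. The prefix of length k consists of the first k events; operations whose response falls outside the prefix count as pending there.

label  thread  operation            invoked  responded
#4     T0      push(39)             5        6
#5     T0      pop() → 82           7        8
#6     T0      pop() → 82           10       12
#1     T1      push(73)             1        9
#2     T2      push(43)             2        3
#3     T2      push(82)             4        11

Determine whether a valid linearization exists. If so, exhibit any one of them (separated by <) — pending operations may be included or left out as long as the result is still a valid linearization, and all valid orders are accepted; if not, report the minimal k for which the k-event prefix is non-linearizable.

not linearizable — minimal violating prefix: 12 events

cut after 11 events: linearizable; cut after 12 events (#6 responds, time 12): not linearizable
no legal order exists: 19 real-time-consistent candidates over 6 completed stack operations, all rejected
one such order, #1, #2, #3, #4, #5, #6, breaks at step 5 where #5 pop() → 82 is illegal
one such order, #1, #2, #4, #3, #5, #6, breaks at step 6 where #6 pop() → 82 is illegal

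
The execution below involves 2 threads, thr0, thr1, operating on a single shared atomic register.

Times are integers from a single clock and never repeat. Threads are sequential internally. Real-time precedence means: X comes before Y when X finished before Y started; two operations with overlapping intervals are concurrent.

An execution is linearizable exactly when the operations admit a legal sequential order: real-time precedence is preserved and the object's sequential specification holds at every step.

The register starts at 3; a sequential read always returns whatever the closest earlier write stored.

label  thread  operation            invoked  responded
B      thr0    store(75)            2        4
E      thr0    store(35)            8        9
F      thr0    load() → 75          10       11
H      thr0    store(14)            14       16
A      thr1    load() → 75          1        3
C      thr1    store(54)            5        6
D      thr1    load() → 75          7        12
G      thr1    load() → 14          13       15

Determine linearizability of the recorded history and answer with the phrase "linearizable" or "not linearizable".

already the first 11 events (up to F's response at time 11) admit no linearization; the first 10 still do
2 orders of the 5 completed atomic register ops respect real time; none is legal
no escape via the 1 pending operation (D): every completion choice fails
take A, B, C, E, F (pending dropped): step 1 already fails, because A load() → 75 cannot occur there
take B, A, C, E, F (pending dropped): step 5 already fails, because F load() → 75 cannot occur there

not linearizable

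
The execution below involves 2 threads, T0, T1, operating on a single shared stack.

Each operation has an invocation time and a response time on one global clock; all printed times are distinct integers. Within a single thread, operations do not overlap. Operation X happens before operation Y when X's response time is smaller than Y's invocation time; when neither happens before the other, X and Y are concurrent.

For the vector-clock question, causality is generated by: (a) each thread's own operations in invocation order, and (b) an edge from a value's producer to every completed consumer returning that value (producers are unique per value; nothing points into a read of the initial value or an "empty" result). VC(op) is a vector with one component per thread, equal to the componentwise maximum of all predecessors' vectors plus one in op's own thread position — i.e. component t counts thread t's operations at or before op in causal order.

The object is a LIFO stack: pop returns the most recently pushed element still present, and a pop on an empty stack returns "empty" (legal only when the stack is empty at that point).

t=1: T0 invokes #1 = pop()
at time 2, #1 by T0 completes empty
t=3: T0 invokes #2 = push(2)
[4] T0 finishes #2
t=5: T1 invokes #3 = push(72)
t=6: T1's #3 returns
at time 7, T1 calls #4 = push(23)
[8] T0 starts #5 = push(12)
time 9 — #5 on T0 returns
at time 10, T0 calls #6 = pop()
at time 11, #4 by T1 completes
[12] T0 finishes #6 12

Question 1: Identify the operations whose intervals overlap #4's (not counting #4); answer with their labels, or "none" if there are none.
#5, #6

overlap test against #4 [7,11]: concurrent iff the interval meets 7..11
#1 [1,2]: before
#2 [3,4]: before
#3 [5,6]: before
#5 [8,9]: concurrent
#6 [10,12]: concurrent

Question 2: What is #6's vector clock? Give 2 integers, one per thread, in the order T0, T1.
(4, 0)

no predecessors for #3 (invoked 5): T1 increments from zero → (0, 1)
no predecessors for #1 (invoked 1): T0 increments from zero → (1, 0)
merge at #4 (invoked 7): VC(#3)=(0, 1), own-thread bump on T1 → (0, 2)
merge at #2 (invoked 3): VC(#1)=(1, 0), own-thread bump on T0 → (2, 0)
merge at #5 (invoked 8): VC(#2)=(2, 0), own-thread bump on T0 → (3, 0)
merge at #6 (invoked 10): VC(#5)=(3, 0), own-thread bump on T0 → (4, 0)
target: VC(#6) = (4, 0)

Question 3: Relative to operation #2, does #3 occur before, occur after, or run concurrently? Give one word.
after

#3 spans [5,6], #2 spans [3,4]
resp(#2)=4 < inv(#3)=5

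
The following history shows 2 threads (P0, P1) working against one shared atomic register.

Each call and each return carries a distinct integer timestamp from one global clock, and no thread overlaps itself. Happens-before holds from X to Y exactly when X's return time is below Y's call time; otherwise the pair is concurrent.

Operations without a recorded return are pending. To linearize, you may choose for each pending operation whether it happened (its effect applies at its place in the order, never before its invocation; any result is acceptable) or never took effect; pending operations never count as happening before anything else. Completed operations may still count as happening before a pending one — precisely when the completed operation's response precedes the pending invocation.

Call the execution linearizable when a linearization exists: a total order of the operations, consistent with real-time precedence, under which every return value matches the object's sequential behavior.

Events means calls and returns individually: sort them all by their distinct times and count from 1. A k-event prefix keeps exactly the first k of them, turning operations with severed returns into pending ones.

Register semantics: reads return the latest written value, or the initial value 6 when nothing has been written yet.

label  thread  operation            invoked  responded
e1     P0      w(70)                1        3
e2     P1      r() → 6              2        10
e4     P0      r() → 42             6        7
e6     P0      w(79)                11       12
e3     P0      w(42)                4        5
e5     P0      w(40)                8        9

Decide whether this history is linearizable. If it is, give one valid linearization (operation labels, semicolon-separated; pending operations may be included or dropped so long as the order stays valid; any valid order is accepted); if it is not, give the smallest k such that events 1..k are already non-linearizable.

step 1: e2 r() → 6 — value 6
step 2: e1 w(70) — value 70
step 3: e3 w(42) — value 42
step 4: e4 r() → 42 — value 42
step 5: e5 w(40) — value 40
step 6: e6 w(79) — value 79

linearizable — witness: e2; e1; e3; e4; e5; e6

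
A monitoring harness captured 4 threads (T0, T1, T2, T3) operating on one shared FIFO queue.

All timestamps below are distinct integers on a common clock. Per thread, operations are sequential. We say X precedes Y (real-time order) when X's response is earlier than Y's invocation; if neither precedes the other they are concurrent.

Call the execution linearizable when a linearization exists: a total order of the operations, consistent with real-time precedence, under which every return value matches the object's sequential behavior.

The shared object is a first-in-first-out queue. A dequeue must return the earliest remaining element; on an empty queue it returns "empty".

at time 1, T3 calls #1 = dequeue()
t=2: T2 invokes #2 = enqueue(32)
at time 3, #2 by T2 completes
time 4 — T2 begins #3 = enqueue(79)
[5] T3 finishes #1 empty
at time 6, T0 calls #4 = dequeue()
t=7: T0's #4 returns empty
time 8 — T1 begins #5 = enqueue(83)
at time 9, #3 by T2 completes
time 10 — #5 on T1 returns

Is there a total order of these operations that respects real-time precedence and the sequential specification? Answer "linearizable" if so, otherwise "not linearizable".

events 1..6 are fine; event 7 — the response of #4 at time 7 — makes the prefix non-linearizable
real-time-consistent orders of the 3 completed operations: 2 — all fail the FIFO queue replay
every completion of the 1 pending operation (#3) was checked; none linearizes
for example #1, #2, #4 (pending dropped) fails at step 3: #4 dequeue() → empty is not legal there
for example #2, #1, #4 (pending dropped) fails at step 2: #1 dequeue() → empty is not legal there

not linearizable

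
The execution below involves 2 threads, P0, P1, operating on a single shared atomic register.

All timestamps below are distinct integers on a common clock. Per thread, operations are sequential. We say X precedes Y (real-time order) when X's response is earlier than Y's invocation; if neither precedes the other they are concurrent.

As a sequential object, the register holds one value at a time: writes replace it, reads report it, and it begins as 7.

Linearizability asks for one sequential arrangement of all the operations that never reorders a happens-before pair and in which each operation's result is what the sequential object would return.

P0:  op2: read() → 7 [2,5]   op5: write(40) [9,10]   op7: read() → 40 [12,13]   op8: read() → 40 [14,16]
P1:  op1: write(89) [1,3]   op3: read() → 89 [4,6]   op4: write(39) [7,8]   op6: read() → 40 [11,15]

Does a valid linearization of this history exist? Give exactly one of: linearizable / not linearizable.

one valid linearization: op2, op1, op3, op4, op5, op6, op7, op8
1. op2 read() → 7, leaving value 7
2. op1 write(89), leaving value 89
3. op3 read() → 89, leaving value 89
4. op4 write(39), leaving value 39
5. op5 write(40), leaving value 40
6. op6 read() → 40, leaving value 40
7. op7 read() → 40, leaving value 40
8. op8 read() → 40, leaving value 40

linearizable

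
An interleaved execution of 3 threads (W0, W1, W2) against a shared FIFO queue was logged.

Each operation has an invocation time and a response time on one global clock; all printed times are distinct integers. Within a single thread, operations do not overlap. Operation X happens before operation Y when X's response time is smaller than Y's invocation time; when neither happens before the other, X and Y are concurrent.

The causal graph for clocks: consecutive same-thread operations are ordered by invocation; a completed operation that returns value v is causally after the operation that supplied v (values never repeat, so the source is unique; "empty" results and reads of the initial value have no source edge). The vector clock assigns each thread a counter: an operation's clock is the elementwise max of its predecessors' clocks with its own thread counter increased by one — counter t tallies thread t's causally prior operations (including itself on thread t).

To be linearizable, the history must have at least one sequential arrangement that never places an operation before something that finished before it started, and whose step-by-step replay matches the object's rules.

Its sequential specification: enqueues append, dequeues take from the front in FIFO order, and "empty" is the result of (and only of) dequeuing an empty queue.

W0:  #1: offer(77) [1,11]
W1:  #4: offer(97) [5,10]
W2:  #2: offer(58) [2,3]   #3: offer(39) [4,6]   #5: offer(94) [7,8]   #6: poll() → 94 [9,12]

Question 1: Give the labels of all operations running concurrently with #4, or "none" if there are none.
#1, #3, #5, #6

concurrent with #4 ([5,10]): every op whose interval crosses 5..10
#1 [1,11]: concurrent
#2 [2,3]: before
#3 [4,6]: concurrent
#5 [7,8]: concurrent
#6 [9,12]: concurrent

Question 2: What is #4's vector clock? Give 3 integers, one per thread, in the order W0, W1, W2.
(0, 1, 0)

invoked at 2, #2 has no predecessors; its own W2 bump gives (0, 0, 1)
invoked at 5, #4 has no predecessors; its own W1 bump gives (0, 1, 0)
invoked at 1, #1 has no predecessors; its own W0 bump gives (1, 0, 0)
#3 (invocation 4): componentwise max over VC(#2)=(0, 0, 1), +1 at W2, giving (0, 0, 2)
#5 (invocation 7): componentwise max over VC(#3)=(0, 0, 2), +1 at W2, giving (0, 0, 3)
#6 (invocation 9): componentwise max over VC(#5)=(0, 0, 3), +1 at W2, giving (0, 0, 4)
target: VC(#4) = (0, 1, 0)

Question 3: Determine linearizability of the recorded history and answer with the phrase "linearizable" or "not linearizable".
not linearizable

cut after 11 events: linearizable; cut after 12 events (#6 responds, time 12): not linearizable
24 orders of the 6 completed FIFO queue ops respect real time; none is legal
one such order, #1, #2, #3, #4, #5, #6, breaks at step 6 where #6 poll() → 94 is illegal
one such order, #1, #2, #3, #5, #4, #6, breaks at step 6 where #6 poll() → 94 is illegal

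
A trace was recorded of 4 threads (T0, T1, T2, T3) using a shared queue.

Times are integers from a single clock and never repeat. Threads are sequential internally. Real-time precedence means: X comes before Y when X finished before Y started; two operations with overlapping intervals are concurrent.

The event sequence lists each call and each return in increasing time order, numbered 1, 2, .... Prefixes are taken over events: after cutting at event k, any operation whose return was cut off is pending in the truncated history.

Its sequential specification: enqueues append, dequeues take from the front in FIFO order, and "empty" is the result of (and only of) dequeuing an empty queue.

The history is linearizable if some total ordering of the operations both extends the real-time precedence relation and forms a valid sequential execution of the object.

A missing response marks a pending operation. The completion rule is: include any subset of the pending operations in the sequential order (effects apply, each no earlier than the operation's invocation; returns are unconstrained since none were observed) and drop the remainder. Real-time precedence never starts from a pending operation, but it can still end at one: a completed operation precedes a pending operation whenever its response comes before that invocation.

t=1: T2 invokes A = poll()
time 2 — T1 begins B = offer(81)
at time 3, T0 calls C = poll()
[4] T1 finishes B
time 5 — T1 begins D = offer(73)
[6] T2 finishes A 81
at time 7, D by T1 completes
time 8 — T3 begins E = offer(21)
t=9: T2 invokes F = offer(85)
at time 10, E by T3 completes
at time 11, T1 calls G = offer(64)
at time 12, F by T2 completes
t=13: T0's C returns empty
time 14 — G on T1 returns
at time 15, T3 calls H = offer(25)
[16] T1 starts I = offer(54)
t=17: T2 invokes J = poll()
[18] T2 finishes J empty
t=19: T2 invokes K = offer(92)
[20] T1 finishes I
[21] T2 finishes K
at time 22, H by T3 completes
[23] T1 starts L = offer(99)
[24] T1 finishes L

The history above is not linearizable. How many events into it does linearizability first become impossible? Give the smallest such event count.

18

events 1..17 are linearizable, e.g. via B, A, C, D, E, F, G:
1. B offer(81), leaving queue <81>
2. A poll() → 81, leaving queue <>
3. C poll() → empty, leaving queue <>
4. D offer(73), leaving queue <73>
5. E offer(21), leaving queue <73,21>
6. F offer(85), leaving queue <73,21,85>
7. G offer(64), leaving queue <73,21,85,64>
at event 18 (J's time-18 response) nothing linearizes any more
every completion of the 2 pending operations (H, I) was checked; none linearizes
e.g. A, B, C, D, E, F, G, J (pending dropped): illegal at step 1, since A poll() → 81 cannot apply there
e.g. A, B, C, D, E, G, F, J (pending dropped): illegal at step 1, since A poll() → 81 cannot apply there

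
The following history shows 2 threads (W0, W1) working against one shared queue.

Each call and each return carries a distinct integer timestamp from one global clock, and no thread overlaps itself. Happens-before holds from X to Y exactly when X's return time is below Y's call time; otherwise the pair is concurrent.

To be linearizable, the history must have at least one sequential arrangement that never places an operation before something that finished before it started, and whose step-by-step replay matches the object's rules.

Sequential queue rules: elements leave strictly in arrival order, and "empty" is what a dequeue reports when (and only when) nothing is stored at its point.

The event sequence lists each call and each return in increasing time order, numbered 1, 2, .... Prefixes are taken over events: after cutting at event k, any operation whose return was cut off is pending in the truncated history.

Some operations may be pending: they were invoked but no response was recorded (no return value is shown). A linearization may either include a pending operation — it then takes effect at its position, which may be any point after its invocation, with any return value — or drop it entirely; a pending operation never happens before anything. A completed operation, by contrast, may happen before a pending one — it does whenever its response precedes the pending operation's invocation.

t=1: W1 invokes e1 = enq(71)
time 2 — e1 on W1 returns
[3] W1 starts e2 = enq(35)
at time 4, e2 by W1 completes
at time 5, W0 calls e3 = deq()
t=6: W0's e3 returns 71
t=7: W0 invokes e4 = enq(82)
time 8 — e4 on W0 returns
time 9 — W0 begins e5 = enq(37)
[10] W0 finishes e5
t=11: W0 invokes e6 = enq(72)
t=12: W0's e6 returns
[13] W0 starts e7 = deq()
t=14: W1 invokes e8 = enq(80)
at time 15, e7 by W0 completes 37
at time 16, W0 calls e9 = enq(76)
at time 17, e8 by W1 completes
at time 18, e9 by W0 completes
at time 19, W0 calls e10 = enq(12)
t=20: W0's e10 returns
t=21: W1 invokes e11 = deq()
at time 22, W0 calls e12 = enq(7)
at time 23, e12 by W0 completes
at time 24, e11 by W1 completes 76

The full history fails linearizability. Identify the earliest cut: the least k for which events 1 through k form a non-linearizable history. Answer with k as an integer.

events 1..14 are linearizable; a witness order is e1, e2, e3, e4, e5, e6:
after step 1 (e1 enq(71)): queue <71>
after step 2 (e2 enq(35)): queue <71,35>
after step 3 (e3 deq() → 71): queue <35>
after step 4 (e4 enq(82)): queue <35,82>
after step 5 (e5 enq(37)): queue <35,82,37>
after step 6 (e6 enq(72)): queue <35,82,37,72>
event 15 — e7's response, time 15 — after it, nothing linearizes
include/drop combinations of the 1 pending operation (e8) were all tried; none helps
for example e1, e2, e3, e4, e5, e6, e7 (pending dropped) fails at step 7: e7 deq() → 37 is not legal there

15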